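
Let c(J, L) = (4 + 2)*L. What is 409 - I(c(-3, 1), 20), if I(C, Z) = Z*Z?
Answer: 9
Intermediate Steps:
c(J, L) = 6*L
I(C, Z) = Z**2
409 - I(c(-3, 1), 20) = 409 - 1*20**2 = 409 - 1*400 = 409 - 400 = 9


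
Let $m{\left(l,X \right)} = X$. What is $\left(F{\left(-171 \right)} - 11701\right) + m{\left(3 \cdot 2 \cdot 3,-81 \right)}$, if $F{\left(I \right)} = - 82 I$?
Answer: $2240$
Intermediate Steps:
$\left(F{\left(-171 \right)} - 11701\right) + m{\left(3 \cdot 2 \cdot 3,-81 \right)} = \left(\left(-82\right) \left(-171\right) - 11701\right) - 81 = \left(14022 - 11701\right) - 81 = 2321 - 81 = 2240$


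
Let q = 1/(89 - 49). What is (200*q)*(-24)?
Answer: -120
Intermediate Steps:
q = 1/40 ≈ 0.025000
(200*q)*(-24) = (200*(1/40))*(-24) = 5*(-24) = -120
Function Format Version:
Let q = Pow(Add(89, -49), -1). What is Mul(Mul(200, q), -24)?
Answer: -120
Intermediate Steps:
q = Rational(1, 40) (q = Pow(40, -1) = Rational(1, 40) ≈ 0.025000)
Mul(Mul(200, q), -24) = Mul(Mul(200, Rational(1, 40)), -24) = Mul(5, -24) = -120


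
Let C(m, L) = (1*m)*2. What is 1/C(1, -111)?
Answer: 1/2 ≈ 0.50000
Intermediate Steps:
C(m, L) = 2*m (C(m, L) = m*2 = 2*m)
1/C(1, -111) = 1/(2*1) = 1/2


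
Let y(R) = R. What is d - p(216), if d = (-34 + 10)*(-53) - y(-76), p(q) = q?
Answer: 1132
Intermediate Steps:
d = 1348 (d = (-34 + 10)*(-53) - 1*(-76) = -24*(-53) + 76 = 1272 + 76 = 1348)
d - p(216) = 1348 - 1*216 = 1348 - 216 = 1132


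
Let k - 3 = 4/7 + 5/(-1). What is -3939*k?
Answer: 39390/7 ≈ 5627.1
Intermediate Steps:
k = -10/7 (k = 3 + (4/7 + 5/(-1)) = 3 + (4*(1/7) + 5*(-1)) = 3 + (4/7 - 5) = 3 - 31/7 = -10/7 ≈ -1.4286)
-3939*k = -3939*(-10/7) = 39390/7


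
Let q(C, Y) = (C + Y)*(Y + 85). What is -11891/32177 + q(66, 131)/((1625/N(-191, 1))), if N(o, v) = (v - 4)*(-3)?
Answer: 534932107/2273375 ≈ 235.30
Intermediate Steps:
q(C, Y) = (85 + Y)*(C + Y) (q(C, Y) = (C + Y)*(85 + Y) = (85 + Y)*(C + Y))
N(o, v) = 12 - 3*v (N(o, v) = (-4 + v)*(-3) = 12 - 3*v)
-11891/32177 + q(66, 131)/((1625/N(-191, 1))) = -11891/32177 + (131**2 + 85*66 + 85*131 + 66*131)/((1625/(12 - 3*1))) = -11891*1/32177 + (17161 + 5610 + 11135 + 8646)/((1625/(12 - 3))) = -517/1399 + 42552/((1625/9)) = -517/1399 + 42552/((1625*(1/9))) = -517/1399 + 42552/(1625/9) = -517/1399 + 42552*(9/1625) = -517/1399 + 382968/1625 = 534932107/2273375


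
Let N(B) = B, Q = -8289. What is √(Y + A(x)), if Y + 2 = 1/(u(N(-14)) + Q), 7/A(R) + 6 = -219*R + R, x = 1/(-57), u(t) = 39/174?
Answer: I*√4635673021228105/29806438 ≈ 2.2843*I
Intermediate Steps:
u(t) = 13/58 (u(t) = 39*(1/174) = 13/58)
x = -1/57 ≈ -0.017544
A(R) = 7/(-6 - 218*R) (A(R) = 7/(-6 + (-219*R + R)) = 7/(-6 - 218*R))
Y = -961556/480749 (Y = -2 + 1/(13/58 - 8289) = -2 + 1/(-480749/58) = -2 - 58/480749 = -961556/480749 ≈ -2.0001)
√(Y + A(x)) = √(-961556/480749 - 7/(6 + 218*(-1/57))) = √(-961556/480749 - 7/(6 - 218/57)) = √(-961556/480749 - 7/124/57) = √(-961556/480749 - 7*57/124) = √(-961556/480749 - 399/124) = √(-311051795/59612876) = I*√4635673021228105/29806438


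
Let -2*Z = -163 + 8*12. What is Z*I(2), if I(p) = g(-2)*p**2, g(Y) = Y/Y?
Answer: 134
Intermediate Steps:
g(Y) = 1
Z = 67/2 (Z = -(-163 + 8*12)/2 = -(-163 + 96)/2 = -1/2*(-67) = 67/2 ≈ 33.500)
I(p) = p**2 (I(p) = 1*p**2 = p**2)
Z*I(2) = (67/2)*2**2 = (67/2)*4 = 134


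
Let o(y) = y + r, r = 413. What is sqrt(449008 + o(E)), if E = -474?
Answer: 3*sqrt(49883) ≈ 670.04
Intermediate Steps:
o(y) = 413 + y (o(y) = y + 413 = 413 + y)
sqrt(449008 + o(E)) = sqrt(449008 + (413 - 474)) = sqrt(449008 - 61) = sqrt(448947) = 3*sqrt(49883)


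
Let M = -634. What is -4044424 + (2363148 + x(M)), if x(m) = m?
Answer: -1681910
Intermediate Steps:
-4044424 + (2363148 + x(M)) = -4044424 + (2363148 - 634) = -4044424 + 2362514 = -1681910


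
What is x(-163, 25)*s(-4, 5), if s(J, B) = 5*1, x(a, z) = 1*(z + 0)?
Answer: 125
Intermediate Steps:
x(a, z) = z (x(a, z) = 1*z = z)
s(J, B) = 5
x(-163, 25)*s(-4, 5) = 25*5 = 125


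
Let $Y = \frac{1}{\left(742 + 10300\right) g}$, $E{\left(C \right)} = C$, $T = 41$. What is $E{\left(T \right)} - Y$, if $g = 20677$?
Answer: $\frac{9360932793}{228315434} \approx 41.0$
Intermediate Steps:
$Y = \frac{1}{228315434}$ ($Y = \frac{1}{\left(742 + 10300\right) 20677} = \frac{1}{11042} \cdot \frac{1}{20677} = \frac{1}{228315434} \approx 4.3799 \cdot 10^{-9}$)
$E{\left(T \right)} - Y = 41 - \frac{1}{228315434} = \frac{9360932793}{228315434}$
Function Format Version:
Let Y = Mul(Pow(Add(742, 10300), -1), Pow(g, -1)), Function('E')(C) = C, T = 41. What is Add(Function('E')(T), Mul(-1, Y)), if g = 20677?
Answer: Rational(9360932793, 228315434) ≈ 41.000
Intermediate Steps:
Y = Rational(1, 228315434) (Y = Mul(Pow(Add(742, 10300), -1), Pow(20677, -1)) = Mul(Pow(11042, -1), Rational(1, 20677)) = Mul(Rational(1, 11042), Rational(1, 20677)) = Rational(1, 228315434) ≈ 4.3799e-9)
Add(Function('E')(T), Mul(-1, Y)) = Add(41, Mul(-1, Rational(1, 228315434))) = Add(41, Rational(-1, 228315434)) = Rational(9360932793, 228315434)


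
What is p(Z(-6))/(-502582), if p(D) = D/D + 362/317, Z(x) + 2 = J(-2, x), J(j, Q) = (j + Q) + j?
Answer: -679/159318494 ≈ -4.2619e-6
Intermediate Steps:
J(j, Q) = Q + 2*j (J(j, Q) = (Q + j) + j = Q + 2*j)
Z(x) = -6 + x (Z(x) = -2 + (x + 2*(-2)) = -2 + (x - 4) = -2 + (-4 + x) = -6 + x)
p(D) = 679/317 (p(D) = 1 + 362*(1/317) = 1 + 362/317 = 679/317)
p(Z(-6))/(-502582) = (679/317)/(-502582) = (679/317)*(-1/502582) = -679/159318494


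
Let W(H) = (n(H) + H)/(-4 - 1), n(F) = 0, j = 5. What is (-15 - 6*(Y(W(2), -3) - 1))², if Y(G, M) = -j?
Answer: 441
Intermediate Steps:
W(H) = -H/5 (W(H) = (0 + H)/(-4 - 1) = H/(-5) = H*(-⅕) = -H/5)
Y(G, M) = -5 (Y(G, M) = -1*5 = -5)
(-15 - 6*(Y(W(2), -3) - 1))² = (-15 - 6*(-5 - 1))² = (-15 - 6*(-6))² = (-15 + 36)² = 21² = 441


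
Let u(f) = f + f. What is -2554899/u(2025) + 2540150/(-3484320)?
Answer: -49513184951/78397200 ≈ -631.57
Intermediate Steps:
u(f) = 2*f
-2554899/u(2025) + 2540150/(-3484320) = -2554899/(2*2025) + 2540150/(-3484320) = -2554899/4050 + 2540150*(-1/3484320) = -2554899*1/4050 - 254015/348432 = -851633/1350 - 254015/348432 = -49513184951/78397200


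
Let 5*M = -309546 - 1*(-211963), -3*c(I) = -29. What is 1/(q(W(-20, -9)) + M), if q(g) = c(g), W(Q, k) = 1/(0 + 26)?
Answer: -15/292604 ≈ -5.1264e-5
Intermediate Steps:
W(Q, k) = 1/26
c(I) = 29/3 (c(I) = -⅓*(-29) = 29/3)
q(g) = 29/3
M = -97583/5 (M = (-309546 - 1*(-211963))/5 = (-309546 + 211963)/5 = (⅕)*(-97583) = -97583/5 ≈ -19517.)
1/(q(W(-20, -9)) + M) = 1/(29/3 - 97583/5) = 1/(-292604/15) = -15/292604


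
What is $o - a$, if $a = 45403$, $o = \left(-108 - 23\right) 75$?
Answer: $-55228$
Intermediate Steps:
$o = -9825$ ($o = \left(-131\right) 75 = -9825$)
$o - a = -9825 - 45403 = -55228$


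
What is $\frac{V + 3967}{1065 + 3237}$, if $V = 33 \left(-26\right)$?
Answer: $\frac{3109}{4302} \approx 0.72269$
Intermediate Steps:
$V = -858$
$\frac{V + 3967}{1065 + 3237} = \frac{-858 + 3967}{1065 + 3237} = \frac{3109}{4302}$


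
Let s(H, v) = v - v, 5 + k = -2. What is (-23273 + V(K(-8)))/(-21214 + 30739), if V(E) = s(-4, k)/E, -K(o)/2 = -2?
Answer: -23273/9525 ≈ -2.4434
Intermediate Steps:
k = -7 (k = -5 - 2 = -7)
K(o) = 4 (K(o) = -2*(-2) = 4)
s(H, v) = 0
V(E) = 0 (V(E) = 0/E = 0)
(-23273 + V(K(-8)))/(-21214 + 30739) = (-23273 + 0)/(-21214 + 30739) = -23273/9525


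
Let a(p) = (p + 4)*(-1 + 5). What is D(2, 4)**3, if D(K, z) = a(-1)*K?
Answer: 13824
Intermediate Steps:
a(p) = 16 + 4*p (a(p) = (4 + p)*4 = 16 + 4*p)
D(K, z) = 12*K (D(K, z) = (16 + 4*(-1))*K = (16 - 4)*K = 12*K)
D(2, 4)**3 = (12*2)**3 = 24**3 = 13824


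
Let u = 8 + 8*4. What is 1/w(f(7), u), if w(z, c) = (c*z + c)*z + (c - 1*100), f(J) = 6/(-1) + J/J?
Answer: 1/740 ≈ 0.0013514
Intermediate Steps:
f(J) = -5 (f(J) = 6*(-1) + 1 = -6 + 1 = -5)
u = 40 (u = 8 + 32 = 40)
w(z, c) = -100 + c + z*(c + c*z) (w(z, c) = (c + c*z)*z + (c - 100) = z*(c + c*z) + (-100 + c) = -100 + c + z*(c + c*z))
1/w(f(7), u) = 1/(-100 + 40 + 40*(-5) + 40*(-5)²) = 1/(-100 + 40 - 200 + 40*25) = 1/(-100 + 40 - 200 + 1000) = 1/740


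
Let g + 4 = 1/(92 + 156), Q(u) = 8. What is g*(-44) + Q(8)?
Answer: 11397/62 ≈ 183.82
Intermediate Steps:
g = -991/248 (g = -4 + 1/(92 + 156) = -4 + 1/248 = -991/248 ≈ -3.9960)
g*(-44) + Q(8) = -991/248*(-44) + 8 = 10901/62 + 8 = 11397/62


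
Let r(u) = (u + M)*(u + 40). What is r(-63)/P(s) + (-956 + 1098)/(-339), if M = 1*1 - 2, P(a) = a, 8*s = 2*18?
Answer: 332246/1017 ≈ 326.69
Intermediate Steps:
s = 9/2 (s = (2*18)/8 = (1/8)*36 = 9/2 ≈ 4.5000)
M = -1 (M = 1 - 2 = -1)
r(u) = (-1 + u)*(40 + u) (r(u) = (u - 1)*(u + 40) = (-1 + u)*(40 + u))
r(-63)/P(s) + (-956 + 1098)/(-339) = (-40 + (-63)**2 + 39*(-63))/(9/2) + (-956 + 1098)/(-339) = (-40 + 3969 - 2457)*(2/9) + 142*(-1/339) = 1472*(2/9) - 142/339 = 2944/9 - 142/339 = 332246/1017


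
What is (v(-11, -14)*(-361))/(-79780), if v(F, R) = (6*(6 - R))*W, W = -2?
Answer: -4332/3989 ≈ -1.0860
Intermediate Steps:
v(F, R) = -72 + 12*R (v(F, R) = (6*(6 - R))*(-2) = (36 - 6*R)*(-2) = -72 + 12*R)
(v(-11, -14)*(-361))/(-79780) = ((-72 + 12*(-14))*(-361))/(-79780) = ((-72 - 168)*(-361))*(-1/79780) = -240*(-361)*(-1/79780) = 86640*(-1/79780) = -4332/3989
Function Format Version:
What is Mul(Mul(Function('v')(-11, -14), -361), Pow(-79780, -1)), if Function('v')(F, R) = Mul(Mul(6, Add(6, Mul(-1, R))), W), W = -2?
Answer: Rational(-4332, 3989) ≈ -1.0860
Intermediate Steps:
Function('v')(F, R) = Add(-72, Mul(12, R)) (Function('v')(F, R) = Mul(Mul(6, Add(6, Mul(-1, R))), -2) = Mul(Add(36, Mul(-6, R)), -2) = Add(-72, Mul(12, R)))
Mul(Mul(Function('v')(-11, -14), -361), Pow(-79780, -1)) = Mul(Mul(Add(-72, Mul(12, -14)), -361), Pow(-79780, -1)) = Mul(Mul(Add(-72, -168), -361), Rational(-1, 79780)) = Mul(Mul(-240, -361), Rational(-1, 79780)) = Mul(86640, Rational(-1, 79780)) = Rational(-4332, 3989)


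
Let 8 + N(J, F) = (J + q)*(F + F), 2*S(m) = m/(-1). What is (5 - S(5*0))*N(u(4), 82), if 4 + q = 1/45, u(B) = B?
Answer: -196/9 ≈ -21.778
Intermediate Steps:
q = -179/45 (q = -4 + 1/45 = -179/45 ≈ -3.9778)
S(m) = -m/2 (S(m) = (m/(-1))/2 = (m*(-1))/2 = (-m)/2 = -m/2)
N(J, F) = -8 + 2*F*(-179/45 + J) (N(J, F) = -8 + (J - 179/45)*(F + F) = -8 + (-179/45 + J)*(2*F) = -8 + 2*F*(-179/45 + J))
(5 - S(5*0))*N(u(4), 82) = (5 - (-1)*5*0/2)*(-8 - 358/45*82 + 2*82*4) = (5 - (-1)*0/2)*(-8 - 29356/45 + 656) = (5 - 1*0)*(-196/45) = (5 + 0)*(-196/45) = 5*(-196/45) = -196/9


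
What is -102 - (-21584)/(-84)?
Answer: -7538/21 ≈ -358.95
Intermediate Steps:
-102 - (-21584)/(-84) = -102 - (-21584)*(-1)/84 = -102 - 152*71/42 = -102 - 5396/21 = -7538/21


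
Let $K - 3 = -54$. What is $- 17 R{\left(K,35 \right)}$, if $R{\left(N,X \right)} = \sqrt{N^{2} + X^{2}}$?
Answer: $- 17 \sqrt{3826} \approx -1051.5$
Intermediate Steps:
$K = -51$ ($K = 3 - 54 = -51$)
$- 17 R{\left(K,35 \right)} = - 17 \sqrt{\left(-51\right)^{2} + 35^{2}} = - 17 \sqrt{2601 + 1225} = - 17 \sqrt{3826}$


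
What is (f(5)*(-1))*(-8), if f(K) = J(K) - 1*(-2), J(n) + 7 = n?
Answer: 0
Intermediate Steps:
J(n) = -7 + n
f(K) = -5 + K (f(K) = (-7 + K) - 1*(-2) = (-7 + K) + 2 = -5 + K)
(f(5)*(-1))*(-8) = ((-5 + 5)*(-1))*(-8) = (0*(-1))*(-8) = 0*(-8) = 0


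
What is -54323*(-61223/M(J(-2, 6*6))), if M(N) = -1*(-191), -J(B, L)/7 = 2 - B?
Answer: 3325817029/191 ≈ 1.7413e+7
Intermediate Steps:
J(B, L) = -14 + 7*B (J(B, L) = -7*(2 - B) = -14 + 7*B)
M(N) = 191
-54323*(-61223/M(J(-2, 6*6))) = -54323/(191/(-61223)) = -54323/(191*(-1/61223)) = -54323/(-191/61223) = -54323*(-61223/191) = 3325817029/191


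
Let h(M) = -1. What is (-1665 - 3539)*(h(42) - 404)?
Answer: 2107620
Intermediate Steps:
(-1665 - 3539)*(h(42) - 404) = (-1665 - 3539)*(-1 - 404) = -5204*(-405) = 2107620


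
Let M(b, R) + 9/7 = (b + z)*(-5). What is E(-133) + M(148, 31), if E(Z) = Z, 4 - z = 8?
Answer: -5980/7 ≈ -854.29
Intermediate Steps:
z = -4 (z = 4 - 1*8 = 4 - 8 = -4)
M(b, R) = 131/7 - 5*b (M(b, R) = -9/7 + (b - 4)*(-5) = -9/7 + (-4 + b)*(-5) = -9/7 + (20 - 5*b) = 131/7 - 5*b)
E(-133) + M(148, 31) = -133 + (131/7 - 5*148) = -133 + (131/7 - 740) = -133 - 5049/7 = -5980/7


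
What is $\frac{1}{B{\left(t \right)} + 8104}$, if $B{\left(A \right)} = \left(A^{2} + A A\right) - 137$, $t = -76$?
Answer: $\frac{1}{19519} \approx 5.1232 \cdot 10^{-5}$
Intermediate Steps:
$B{\left(A \right)} = -137 + 2 A^{2}$ ($B{\left(A \right)} = \left(A^{2} + A^{2}\right) - 137 = 2 A^{2} - 137 = -137 + 2 A^{2}$)
$\frac{1}{B{\left(t \right)} + 8104} = \frac{1}{\left(-137 + 2 \left(-76\right)^{2}\right) + 8104} = \frac{1}{\left(-137 + 2 \cdot 5776\right) + 8104} = \frac{1}{\left(-137 + 11552\right) + 8104} = \frac{1}{11415 + 8104} = \frac{1}{19519}$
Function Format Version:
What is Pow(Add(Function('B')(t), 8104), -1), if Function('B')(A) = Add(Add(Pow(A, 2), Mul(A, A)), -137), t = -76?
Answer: Rational(1, 19519) ≈ 5.1232e-5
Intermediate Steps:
Function('B')(A) = Add(-137, Mul(2, Pow(A, 2))) (Function('B')(A) = Add(Add(Pow(A, 2), Pow(A, 2)), -137) = Add(Mul(2, Pow(A, 2)), -137) = Add(-137, Mul(2, Pow(A, 2))))
Pow(Add(Function('B')(t), 8104), -1) = Pow(Add(Add(-137, Mul(2, Pow(-76, 2))), 8104), -1) = Pow(Add(Add(-137, Mul(2, 5776)), 8104), -1) = Pow(Add(Add(-137, 11552), 8104), -1) = Pow(Add(11415, 8104), -1) = Pow(19519, -1) = Rational(1, 19519)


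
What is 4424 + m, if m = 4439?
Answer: 8863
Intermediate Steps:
4424 + m = 4424 + 4439 = 8863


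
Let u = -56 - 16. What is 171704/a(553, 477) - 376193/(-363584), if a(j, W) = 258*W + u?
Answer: 54349154489/22359325248 ≈ 2.4307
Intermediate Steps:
u = -72
a(j, W) = -72 + 258*W (a(j, W) = 258*W - 72 = -72 + 258*W)
171704/a(553, 477) - 376193/(-363584) = 171704/(-72 + 258*477) - 376193/(-363584) = 171704/(-72 + 123066) - 376193*(-1/363584) = 171704/122994 + 376193/363584 = 171704*(1/122994) + 376193/363584 = 85852/61497 + 376193/363584 = 54349154489/22359325248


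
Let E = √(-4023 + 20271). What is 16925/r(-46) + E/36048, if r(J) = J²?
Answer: 16925/2116 + √4062/18024 ≈ 8.0021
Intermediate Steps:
E = 2*√4062 (E = √16248 = 2*√4062 ≈ 127.47)
16925/r(-46) + E/36048 = 16925/((-46)²) + (2*√4062)/36048 = 16925/2116 + (2*√4062)*(1/36048) = 16925*(1/2116) + √4062/18024 = 16925/2116 + √4062/18024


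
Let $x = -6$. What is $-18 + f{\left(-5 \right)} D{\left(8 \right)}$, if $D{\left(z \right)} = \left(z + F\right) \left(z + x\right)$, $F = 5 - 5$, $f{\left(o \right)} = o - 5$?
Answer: $-178$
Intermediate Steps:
$f{\left(o \right)} = -5 + o$ ($f{\left(o \right)} = o - 5 = -5 + o$)
$F = 0$ ($F = 5 - 5 = 0$)
$D{\left(z \right)} = z \left(-6 + z\right)$ ($D{\left(z \right)} = \left(z + 0\right) \left(z - 6\right) = z \left(-6 + z\right)$)
$-18 + f{\left(-5 \right)} D{\left(8 \right)} = -18 + \left(-5 - 5\right) 8 \left(-6 + 8\right) = -18 - 10 \cdot 8 \cdot 2 = -18 - 160 = -178$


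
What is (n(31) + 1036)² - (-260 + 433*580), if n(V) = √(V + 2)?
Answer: 822449 + 2072*√33 ≈ 8.3435e+5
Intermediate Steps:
n(V) = √(2 + V)
(n(31) + 1036)² - (-260 + 433*580) = (√(2 + 31) + 1036)² - (-260 + 433*580) = (√33 + 1036)² - (-260 + 251140) = (1036 + √33)² - 1*250880 = (1036 + √33)² - 250880 = -250880 + (1036 + √33)²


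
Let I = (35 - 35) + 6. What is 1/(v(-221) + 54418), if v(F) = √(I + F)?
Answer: 54418/2961318939 - I*√215/2961318939 ≈ 1.8376e-5 - 4.9515e-9*I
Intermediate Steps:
I = 6 (I = 0 + 6 = 6)
v(F) = √(6 + F)
1/(v(-221) + 54418) = 1/(√(6 - 221) + 54418) = 1/(√(-215) + 54418) = 1/(I*√215 + 54418) = 1/(54418 + I*√215)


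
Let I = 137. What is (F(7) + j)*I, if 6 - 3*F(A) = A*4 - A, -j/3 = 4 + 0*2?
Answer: -2329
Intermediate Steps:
j = -12 (j = -3*(4 + 0*2) = -3*(4 + 0) = -3*4 = -12)
F(A) = 2 - A (F(A) = 2 - (A*4 - A)/3 = 2 - (4*A - A)/3 = 2 - A)
(F(7) + j)*I = ((2 - 1*7) - 12)*137 = ((2 - 7) - 12)*137 = (-5 - 12)*137 = -17*137 = -2329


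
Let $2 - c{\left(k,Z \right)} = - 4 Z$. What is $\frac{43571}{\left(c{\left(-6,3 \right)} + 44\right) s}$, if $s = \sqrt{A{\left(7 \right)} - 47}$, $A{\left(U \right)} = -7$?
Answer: $- \frac{43571 i \sqrt{6}}{1044} \approx - 102.23 i$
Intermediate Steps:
$c{\left(k,Z \right)} = 2 + 4 Z$ ($c{\left(k,Z \right)} = 2 - - 4 Z = 2 + 4 Z$)
$s = 3 i \sqrt{6}$ ($s = \sqrt{-7 - 47} = \sqrt{-54} = 3 i \sqrt{6} \approx 7.3485 i$)
$\frac{43571}{\left(c{\left(-6,3 \right)} + 44\right) s} = \frac{43571}{\left(\left(2 + 4 \cdot 3\right) + 44\right) 3 i \sqrt{6}} = \frac{43571}{\left(\left(2 + 12\right) + 44\right) 3 i \sqrt{6}} = \frac{43571}{\left(14 + 44\right) 3 i \sqrt{6}} = \frac{43571}{58 \cdot 3 i \sqrt{6}} = \frac{43571}{174 i \sqrt{6}} = 43571 \left(- \frac{i \sqrt{6}}{1044}\right) = - \frac{43571 i \sqrt{6}}{1044}$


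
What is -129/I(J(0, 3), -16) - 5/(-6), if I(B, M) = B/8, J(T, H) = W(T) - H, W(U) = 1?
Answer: 3101/6 ≈ 516.83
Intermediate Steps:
J(T, H) = 1 - H
I(B, M) = B/8 (I(B, M) = B*(⅛) = B/8)
-129/I(J(0, 3), -16) - 5/(-6) = -129*8/(1 - 1*3) - 5/(-6) = -129*8/(1 - 3) - 5*(-⅙) = -129/((⅛)*(-2)) + ⅚ = -129/(-¼) + ⅚ = -129*(-4) + ⅚ = 516 + ⅚ = 3101/6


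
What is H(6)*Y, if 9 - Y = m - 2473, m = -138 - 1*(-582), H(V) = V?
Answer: 12228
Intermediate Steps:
m = 444 (m = -138 + 582 = 444)
Y = 2038 (Y = 9 - (444 - 2473) = 9 - 1*(-2029) = 9 + 2029 = 2038)
H(6)*Y = 6*2038 = 12228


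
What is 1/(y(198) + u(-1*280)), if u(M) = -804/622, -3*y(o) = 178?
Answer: -933/56564 ≈ -0.016495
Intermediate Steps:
y(o) = -178/3 (y(o) = -1/3*178 = -178/3)
u(M) = -402/311 (u(M) = -804*1/622 = -402/311)
1/(y(198) + u(-1*280)) = 1/(-178/3 - 402/311) = 1/(-56564/933) = -933/56564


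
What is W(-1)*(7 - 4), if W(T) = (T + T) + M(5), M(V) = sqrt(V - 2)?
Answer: -6 + 3*sqrt(3) ≈ -0.80385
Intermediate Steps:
M(V) = sqrt(-2 + V)
W(T) = sqrt(3) + 2*T (W(T) = (T + T) + sqrt(-2 + 5) = 2*T + sqrt(3) = sqrt(3) + 2*T)
W(-1)*(7 - 4) = (sqrt(3) + 2*(-1))*(7 - 4) = (sqrt(3) - 2)*3 = (-2 + sqrt(3))*3 = -6 + 3*sqrt(3)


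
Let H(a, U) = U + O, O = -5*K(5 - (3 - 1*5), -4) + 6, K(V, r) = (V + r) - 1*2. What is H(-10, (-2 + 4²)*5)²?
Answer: 5041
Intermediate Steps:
K(V, r) = -2 + V + r (K(V, r) = (V + r) - 2 = -2 + V + r)
O = 1 (O = -5*(-2 + (5 - (3 - 1*5)) - 4) + 6 = -5*(-2 + (5 - (3 - 5)) - 4) + 6 = -5*(-2 + (5 - 1*(-2)) - 4) + 6 = -5*(-2 + (5 + 2) - 4) + 6 = -5*(-2 + 7 - 4) + 6 = -5*1 + 6 = -5 + 6 = 1)
H(a, U) = 1 + U (H(a, U) = U + 1 = 1 + U)
H(-10, (-2 + 4²)*5)² = (1 + (-2 + 4²)*5)² = (1 + (-2 + 16)*5)² = (1 + 14*5)² = (1 + 70)² = 71² = 5041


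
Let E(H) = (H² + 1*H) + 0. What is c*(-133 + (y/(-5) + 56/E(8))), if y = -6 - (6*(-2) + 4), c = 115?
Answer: -137264/9 ≈ -15252.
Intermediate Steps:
E(H) = H + H² (E(H) = (H² + H) + 0 = (H + H²) + 0 = H + H²)
y = 2 (y = -6 - (-12 + 4) = -6 - 1*(-8) = -6 + 8 = 2)
c*(-133 + (y/(-5) + 56/E(8))) = 115*(-133 + (2/(-5) + 56/((8*(1 + 8))))) = 115*(-133 + (2*(-⅕) + 56/((8*9)))) = 115*(-133 + (-⅖ + 56/72)) = 115*(-133 + (-⅖ + 56*(1/72))) = 115*(-133 + (-⅖ + 7/9)) = 115*(-133 + 17/45) = 115*(-5968/45) = -137264/9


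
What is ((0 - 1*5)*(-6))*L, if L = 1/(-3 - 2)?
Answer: -6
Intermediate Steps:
L = -⅕ (L = 1/(-5) = -⅕ ≈ -0.20000)
((0 - 1*5)*(-6))*L = ((0 - 1*5)*(-6))*(-⅕) = ((0 - 5)*(-6))*(-⅕) = -5*(-6)*(-⅕) = 30*(-⅕) = -6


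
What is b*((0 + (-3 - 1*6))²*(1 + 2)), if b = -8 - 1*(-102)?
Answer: 22842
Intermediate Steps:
b = 94 (b = -8 + 102 = 94)
b*((0 + (-3 - 1*6))²*(1 + 2)) = 94*((0 + (-3 - 1*6))²*(1 + 2)) = 94*((0 + (-3 - 6))²*3) = 94*((0 - 9)²*3) = 94*((-9)²*3) = 94*(81*3) = 94*243 = 22842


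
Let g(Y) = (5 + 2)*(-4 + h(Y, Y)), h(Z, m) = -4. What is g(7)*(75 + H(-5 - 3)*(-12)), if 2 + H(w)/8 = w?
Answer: -57960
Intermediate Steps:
H(w) = -16 + 8*w
g(Y) = -56 (g(Y) = (5 + 2)*(-4 - 4) = 7*(-8) = -56)
g(7)*(75 + H(-5 - 3)*(-12)) = -56*(75 + (-16 + 8*(-5 - 3))*(-12)) = -56*(75 + (-16 + 8*(-8))*(-12)) = -56*(75 + (-16 - 64)*(-12)) = -56*(75 - 80*(-12)) = -56*(75 + 960) = -56*1035 = -57960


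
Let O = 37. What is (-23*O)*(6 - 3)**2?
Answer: -7659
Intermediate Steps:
(-23*O)*(6 - 3)**2 = (-23*37)*(6 - 3)**2 = -851*3**2 = -851*9 = -7659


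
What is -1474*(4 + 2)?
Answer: -8844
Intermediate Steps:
-1474*(4 + 2) = -8844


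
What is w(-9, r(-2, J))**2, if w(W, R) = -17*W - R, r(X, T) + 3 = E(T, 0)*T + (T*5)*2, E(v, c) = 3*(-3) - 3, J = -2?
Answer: 23104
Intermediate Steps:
E(v, c) = -12 (E(v, c) = -9 - 3 = -12)
r(X, T) = -3 - 2*T (r(X, T) = -3 + (-12*T + (T*5)*2) = -3 + (-12*T + (5*T)*2) = -3 + (-12*T + 10*T) = -3 - 2*T)
w(W, R) = -R - 17*W
w(-9, r(-2, J))**2 = (-(-3 - 2*(-2)) - 17*(-9))**2 = (-(-3 + 4) + 153)**2 = (-1*1 + 153)**2 = (-1 + 153)**2 = 152**2 = 23104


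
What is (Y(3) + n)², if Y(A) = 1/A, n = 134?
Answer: 162409/9 ≈ 18045.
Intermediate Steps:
Y(A) = 1/A
(Y(3) + n)² = (1/3 + 134)² = (⅓ + 134)² = (403/3)² = 162409/9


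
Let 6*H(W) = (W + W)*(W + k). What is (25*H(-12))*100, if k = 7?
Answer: 50000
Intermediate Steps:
H(W) = W*(7 + W)/3 (H(W) = ((W + W)*(W + 7))/6 = ((2*W)*(7 + W))/6 = (2*W*(7 + W))/6 = W*(7 + W)/3)
(25*H(-12))*100 = (25*((1/3)*(-12)*(7 - 12)))*100 = (25*((1/3)*(-12)*(-5)))*100 = (25*20)*100 = 500*100 = 50000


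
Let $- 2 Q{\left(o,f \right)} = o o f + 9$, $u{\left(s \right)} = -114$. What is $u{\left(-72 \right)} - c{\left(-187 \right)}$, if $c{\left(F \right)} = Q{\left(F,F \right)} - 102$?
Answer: $-3269609$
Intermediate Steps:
$Q{\left(o,f \right)} = - \frac{9}{2} - \frac{f o^{2}}{2}$ ($Q{\left(o,f \right)} = - \frac{o o f + 9}{2} = - \frac{o^{2} f + 9}{2} = - \frac{f o^{2} + 9}{2} = - \frac{9 + f o^{2}}{2} = - \frac{9}{2} - \frac{f o^{2}}{2}$)
$c{\left(F \right)} = - \frac{213}{2} - \frac{F^{3}}{2}$ ($c{\left(F \right)} = \left(- \frac{9}{2} - \frac{F F^{2}}{2}\right) - 102 = \left(- \frac{9}{2} - \frac{F^{3}}{2}\right) - 102 = - \frac{213}{2} - \frac{F^{3}}{2}$)
$u{\left(-72 \right)} - c{\left(-187 \right)} = -114 - \left(- \frac{213}{2} - \frac{\left(-187\right)^{3}}{2}\right) = -114 - \left(- \frac{213}{2} - - \frac{6539203}{2}\right) = -114 - \left(- \frac{213}{2} + \frac{6539203}{2}\right) = -114 - 3269495 = -3269609$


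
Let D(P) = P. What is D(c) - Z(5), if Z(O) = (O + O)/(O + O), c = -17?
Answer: -18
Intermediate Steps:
Z(O) = 1 (Z(O) = (2*O)/((2*O)) = (2*O)*(1/(2*O)) = 1)
D(c) - Z(5) = -17 - 1*1 = -17 - 1 = -18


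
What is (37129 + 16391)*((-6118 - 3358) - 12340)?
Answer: -1167592320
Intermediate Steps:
(37129 + 16391)*((-6118 - 3358) - 12340) = 53520*(-9476 - 12340) = 53520*(-21816) = -1167592320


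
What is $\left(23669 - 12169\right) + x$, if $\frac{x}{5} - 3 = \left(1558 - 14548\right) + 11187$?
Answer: $2500$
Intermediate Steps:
$x = -9000$ ($x = 15 + 5 \left(\left(1558 - 14548\right) + 11187\right) = 15 + 5 \left(-12990 + 11187\right) = 15 + 5 \left(-1803\right) = 15 - 9015 = -9000$)
$\left(23669 - 12169\right) + x = \left(23669 - 12169\right) - 9000 = 11500 - 9000 = 2500$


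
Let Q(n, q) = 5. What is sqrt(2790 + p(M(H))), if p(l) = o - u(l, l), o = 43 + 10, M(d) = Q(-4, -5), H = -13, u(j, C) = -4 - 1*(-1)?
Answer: sqrt(2846) ≈ 53.348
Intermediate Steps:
u(j, C) = -3 (u(j, C) = -4 + 1 = -3)
M(d) = 5
o = 53
p(l) = 56 (p(l) = 53 - 1*(-3) = 53 + 3 = 56)
sqrt(2790 + p(M(H))) = sqrt(2790 + 56) = sqrt(2846)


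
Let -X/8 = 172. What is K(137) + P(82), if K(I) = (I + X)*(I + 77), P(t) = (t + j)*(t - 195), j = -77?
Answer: -265711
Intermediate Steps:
X = -1376 (X = -8*172 = -1376)
P(t) = (-195 + t)*(-77 + t) (P(t) = (t - 77)*(t - 195) = (-77 + t)*(-195 + t) = (-195 + t)*(-77 + t))
K(I) = (-1376 + I)*(77 + I) (K(I) = (I - 1376)*(I + 77) = (-1376 + I)*(77 + I))
K(137) + P(82) = (-105952 + 137² - 1299*137) + (15015 + 82² - 272*82) = (-105952 + 18769 - 177963) + (15015 + 6724 - 22304) = -265146 - 565 = -265711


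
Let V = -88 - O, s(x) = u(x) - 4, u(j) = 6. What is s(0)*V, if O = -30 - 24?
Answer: -68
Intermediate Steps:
O = -54
s(x) = 2 (s(x) = 6 - 4 = 2)
V = -34 (V = -88 - 1*(-54) = -88 + 54 = -34)
s(0)*V = 2*(-34) = -68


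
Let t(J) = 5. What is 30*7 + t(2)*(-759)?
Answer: -3585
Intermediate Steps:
30*7 + t(2)*(-759) = 30*7 + 5*(-759) = 210 - 3795 = -3585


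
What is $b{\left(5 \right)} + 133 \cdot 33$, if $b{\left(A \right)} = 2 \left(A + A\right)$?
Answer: $4409$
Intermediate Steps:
$b{\left(A \right)} = 4 A$ ($b{\left(A \right)} = 2 \cdot 2 A = 4 A$)
$b{\left(5 \right)} + 133 \cdot 33 = 4 \cdot 5 + 133 \cdot 33 = 20 + 4389 = 4409$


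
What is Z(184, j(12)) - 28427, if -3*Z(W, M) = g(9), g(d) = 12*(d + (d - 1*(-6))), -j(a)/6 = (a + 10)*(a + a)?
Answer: -28523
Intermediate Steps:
j(a) = -12*a*(10 + a) (j(a) = -6*(a + 10)*(a + a) = -6*(10 + a)*2*a = -12*a*(10 + a))
g(d) = 72 + 24*d (g(d) = 12*(d + (d + 6)) = 12*(d + (6 + d)) = 12*(6 + 2*d) = 72 + 24*d)
Z(W, M) = -96 (Z(W, M) = -(72 + 24*9)/3 = -(72 + 216)/3 = -⅓*288 = -96)
Z(184, j(12)) - 28427 = -96 - 28427 = -28523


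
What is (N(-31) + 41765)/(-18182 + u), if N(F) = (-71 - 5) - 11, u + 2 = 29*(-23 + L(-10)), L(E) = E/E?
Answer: -20839/9411 ≈ -2.2143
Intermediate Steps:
L(E) = 1
u = -640 (u = -2 + 29*(-23 + 1) = -2 + 29*(-22) = -2 - 638 = -640)
N(F) = -87 (N(F) = -76 - 11 = -87)
(N(-31) + 41765)/(-18182 + u) = (-87 + 41765)/(-18182 - 640) = 41678/(-18822) = 41678*(-1/18822) = -20839/9411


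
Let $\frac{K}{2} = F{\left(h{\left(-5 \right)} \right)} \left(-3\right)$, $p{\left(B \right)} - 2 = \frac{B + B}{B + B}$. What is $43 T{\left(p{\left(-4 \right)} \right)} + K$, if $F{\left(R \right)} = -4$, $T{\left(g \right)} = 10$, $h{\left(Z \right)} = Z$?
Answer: $454$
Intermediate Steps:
$p{\left(B \right)} = 3$ ($p{\left(B \right)} = 2 + \frac{B + B}{B + B} = 2 + \frac{2 B}{2 B} = 2 + 2 B \frac{1}{2 B} = 2 + 1 = 3$)
$K = 24$ ($K = 2 \left(\left(-4\right) \left(-3\right)\right) = 2 \cdot 12 = 24$)
$43 T{\left(p{\left(-4 \right)} \right)} + K = 43 \cdot 10 + 24 = 430 + 24 = 454$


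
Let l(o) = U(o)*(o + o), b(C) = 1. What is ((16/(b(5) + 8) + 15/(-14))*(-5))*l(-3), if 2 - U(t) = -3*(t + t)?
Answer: -7120/21 ≈ -339.05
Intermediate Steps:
U(t) = 2 + 6*t (U(t) = 2 - (-3)*(t + t) = 2 - (-3)*2*t = 2 - (-6)*t = 2 + 6*t)
l(o) = 2*o*(2 + 6*o) (l(o) = (2 + 6*o)*(o + o) = (2 + 6*o)*(2*o) = 2*o*(2 + 6*o))
((16/(b(5) + 8) + 15/(-14))*(-5))*l(-3) = ((16/(1 + 8) + 15/(-14))*(-5))*(4*(-3)*(1 + 3*(-3))) = ((16/9 + 15*(-1/14))*(-5))*(4*(-3)*(1 - 9)) = ((16*(⅑) - 15/14)*(-5))*(4*(-3)*(-8)) = ((16/9 - 15/14)*(-5))*96 = ((89/126)*(-5))*96 = -445/126*96 = -7120/21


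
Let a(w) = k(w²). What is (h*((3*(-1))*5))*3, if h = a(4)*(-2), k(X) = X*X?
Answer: 23040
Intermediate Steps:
k(X) = X²
a(w) = w⁴ (a(w) = (w²)² = w⁴)
h = -512 (h = 4⁴*(-2) = 256*(-2) = -512)
(h*((3*(-1))*5))*3 = -512*3*(-1)*5*3 = -(-1536)*5*3 = -512*(-15)*3 = 7680*3 = 23040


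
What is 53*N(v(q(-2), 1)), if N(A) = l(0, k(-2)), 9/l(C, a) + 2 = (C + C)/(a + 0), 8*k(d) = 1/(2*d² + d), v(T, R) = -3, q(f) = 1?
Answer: -477/2 ≈ -238.50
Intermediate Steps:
k(d) = 1/(8*(d + 2*d²)) (k(d) = 1/(8*(2*d² + d)) = 1/(8*(d + 2*d²)))
l(C, a) = 9/(-2 + 2*C/a) (l(C, a) = 9/(-2 + (C + C)/(a + 0)) = 9/(-2 + (2*C)/a) = 9/(-2 + 2*C/a))
N(A) = -9/2 (N(A) = 9*((⅛)/(-2*(1 + 2*(-2))))/(2*(0 - 1/(8*(-2)*(1 + 2*(-2))))) = 9*((⅛)*(-½)/(1 - 4))/(2*(0 - (-1)/(8*2*(1 - 4)))) = 9*((⅛)*(-½)/(-3))/(2*(0 - (-1)/(8*2*(-3)))) = 9*((⅛)*(-½)*(-⅓))/(2*(0 - (-1)*(-1)/(8*2*3))) = (9/2)*(1/48)/(0 - 1*1/48) = (9/2)*(1/48)/(0 - 1/48) = (9/2)*(1/48)/(-1/48) = (9/2)*(1/48)*(-48) = -9/2)
53*N(v(q(-2), 1)) = 53*(-9/2) = -477/2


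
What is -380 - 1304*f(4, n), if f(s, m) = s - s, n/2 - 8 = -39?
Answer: -380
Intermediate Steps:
n = -62 (n = 16 + 2*(-39) = 16 - 78 = -62)
f(s, m) = 0
-380 - 1304*f(4, n) = -380 - 1304*0 = -380 + 0 = -380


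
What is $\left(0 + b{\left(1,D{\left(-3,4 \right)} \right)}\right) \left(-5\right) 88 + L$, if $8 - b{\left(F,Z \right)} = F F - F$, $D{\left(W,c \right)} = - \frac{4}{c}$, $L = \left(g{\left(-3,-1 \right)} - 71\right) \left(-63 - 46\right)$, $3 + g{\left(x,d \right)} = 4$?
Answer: $4110$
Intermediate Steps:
$g{\left(x,d \right)} = 1$ ($g{\left(x,d \right)} = -3 + 4 = 1$)
$L = 7630$ ($L = \left(1 - 71\right) \left(-63 - 46\right) = \left(-70\right) \left(-109\right) = 7630$)
$b{\left(F,Z \right)} = 8 + F - F^{2}$ ($b{\left(F,Z \right)} = 8 - \left(F F - F\right) = 8 - \left(F^{2} - F\right) = 8 + F - F^{2}$)
$\left(0 + b{\left(1,D{\left(-3,4 \right)} \right)}\right) \left(-5\right) 88 + L = \left(0 + \left(8 + 1 - 1^{2}\right)\right) \left(-5\right) 88 + 7630 = \left(0 + \left(8 + 1 - 1\right)\right) \left(-5\right) 88 + 7630 = \left(0 + 8\right) \left(-5\right) 88 + 7630 = 8 \left(-5\right) 88 + 7630 = \left(-40\right) 88 + 7630 = -3520 + 7630 = 4110$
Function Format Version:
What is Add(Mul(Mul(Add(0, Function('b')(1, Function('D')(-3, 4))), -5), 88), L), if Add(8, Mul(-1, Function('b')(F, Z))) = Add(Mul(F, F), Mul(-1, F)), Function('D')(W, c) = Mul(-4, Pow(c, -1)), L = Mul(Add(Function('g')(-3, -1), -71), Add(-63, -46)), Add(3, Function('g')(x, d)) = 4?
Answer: 4110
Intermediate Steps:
Function('g')(x, d) = 1 (Function('g')(x, d) = Add(-3, 4) = 1)
L = 7630 (L = Mul(Add(1, -71), Add(-63, -46)) = Mul(-70, -109) = 7630)
Function('b')(F, Z) = Add(8, F, Mul(-1, Pow(F, 2))) (Function('b')(F, Z) = Add(8, Mul(-1, Add(Mul(F, F), Mul(-1, F)))) = Add(8, Mul(-1, Add(Pow(F, 2), Mul(-1, F)))) = Add(8, Add(F, Mul(-1, Pow(F, 2)))) = Add(8, F, Mul(-1, Pow(F, 2))))
Add(Mul(Mul(Add(0, Function('b')(1, Function('D')(-3, 4))), -5), 88), L) = Add(Mul(Mul(Add(0, Add(8, 1, Mul(-1, Pow(1, 2)))), -5), 88), 7630) = Add(Mul(Mul(Add(0, Add(8, 1, Mul(-1, 1))), -5), 88), 7630) = Add(Mul(Mul(Add(0, Add(8, 1, -1)), -5), 88), 7630) = Add(Mul(Mul(Add(0, 8), -5), 88), 7630) = Add(Mul(Mul(8, -5), 88), 7630) = Add(Mul(-40, 88), 7630) = Add(-3520, 7630) = 4110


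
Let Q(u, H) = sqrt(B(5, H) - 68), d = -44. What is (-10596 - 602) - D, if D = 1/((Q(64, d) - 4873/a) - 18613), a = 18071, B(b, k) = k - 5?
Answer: -422307761436103304086/37712784734972871 + 326561041*I*sqrt(13)/37712784734972871 ≈ -11198.0 + 3.1221e-8*I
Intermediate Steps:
B(b, k) = -5 + k
Q(u, H) = sqrt(-73 + H) (Q(u, H) = sqrt((-5 + H) - 68) = sqrt(-73 + H))
D = 1/(-336360396/18071 + 3*I*sqrt(13)) (D = 1/((sqrt(-73 - 44) - 4873/18071) - 18613) = 1/((sqrt(-117) - 4873/18071) - 18613) = 1/((3*I*sqrt(13) - 1*4873/18071) - 18613) = 1/((3*I*sqrt(13) - 4873/18071) - 18613) = 1/((-4873/18071 + 3*I*sqrt(13)) - 18613) = 1/(-336360396/18071 + 3*I*sqrt(13)) ≈ -5.3725e-5 - 3.12e-8*I)
(-10596 - 602) - D = (-10596 - 602) - (-2026122905372/37712784734972871 - 326561041*I*sqrt(13)/37712784734972871) = -11198 + (2026122905372/37712784734972871 + 326561041*I*sqrt(13)/37712784734972871) = -422307761436103304086/37712784734972871 + 326561041*I*sqrt(13)/37712784734972871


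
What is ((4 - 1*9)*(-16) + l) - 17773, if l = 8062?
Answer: -9631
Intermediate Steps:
((4 - 1*9)*(-16) + l) - 17773 = ((4 - 1*9)*(-16) + 8062) - 17773 = ((4 - 9)*(-16) + 8062) - 17773 = (-5*(-16) + 8062) - 17773 = (80 + 8062) - 17773 = 8142 - 17773 = -9631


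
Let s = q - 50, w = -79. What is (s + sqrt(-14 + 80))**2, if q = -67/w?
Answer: 15489595/6241 - 7766*sqrt(66)/79 ≈ 1683.3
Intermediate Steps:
q = 67/79 (q = -67/(-79) = -67*(-1/79) = 67/79 ≈ 0.84810)
s = -3883/79 (s = 67/79 - 50 = -3883/79 ≈ -49.152)
(s + sqrt(-14 + 80))**2 = (-3883/79 + sqrt(-14 + 80))**2 = (-3883/79 + sqrt(66))**2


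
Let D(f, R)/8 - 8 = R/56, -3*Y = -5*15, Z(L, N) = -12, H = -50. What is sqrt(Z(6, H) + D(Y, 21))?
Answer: sqrt(55) ≈ 7.4162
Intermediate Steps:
Y = 25 (Y = -(-5)*15/3 = -1/3*(-75) = 25)
D(f, R) = 64 + R/7 (D(f, R) = 64 + 8*(R/56) = 64 + R/7)
sqrt(Z(6, H) + D(Y, 21)) = sqrt(-12 + (64 + (1/7)*21)) = sqrt(-12 + (64 + 3)) = sqrt(-12 + 67) = sqrt(55)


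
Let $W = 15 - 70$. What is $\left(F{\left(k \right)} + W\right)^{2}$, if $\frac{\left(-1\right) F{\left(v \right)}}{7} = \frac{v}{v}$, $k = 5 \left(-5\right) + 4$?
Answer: $3844$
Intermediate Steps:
$k = -21$ ($k = -25 + 4 = -21$)
$F{\left(v \right)} = -7$ ($F{\left(v \right)} = - 7 \frac{v}{v} = \left(-7\right) 1 = -7$)
$W = -55$ ($W = 15 - 70 = -55$)
$\left(F{\left(k \right)} + W\right)^{2} = \left(-7 - 55\right)^{2} = \left(-62\right)^{2} = 3844$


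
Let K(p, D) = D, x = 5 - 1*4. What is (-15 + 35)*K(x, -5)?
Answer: -100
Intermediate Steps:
x = 1 (x = 5 - 4 = 1)
(-15 + 35)*K(x, -5) = (-15 + 35)*(-5) = 20*(-5) = -100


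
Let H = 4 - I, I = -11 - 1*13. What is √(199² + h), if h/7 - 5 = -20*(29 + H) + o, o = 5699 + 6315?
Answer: √115754 ≈ 340.23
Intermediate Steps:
I = -24 (I = -11 - 13 = -24)
H = 28 (H = 4 - 1*(-24) = 4 + 24 = 28)
o = 12014
h = 76153 (h = 35 + 7*(-20*(29 + 28) + 12014) = 35 + 7*(-20*57 + 12014) = 35 + 7*(-1140 + 12014) = 35 + 7*10874 = 35 + 76118 = 76153)
√(199² + h) = √(199² + 76153) = √(39601 + 76153) = √115754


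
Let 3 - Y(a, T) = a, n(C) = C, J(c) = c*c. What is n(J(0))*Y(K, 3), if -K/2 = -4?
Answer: 0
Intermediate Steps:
J(c) = c**2
K = 8 (K = -2*(-4) = 8)
Y(a, T) = 3 - a
n(J(0))*Y(K, 3) = 0**2*(3 - 1*8) = 0*(3 - 8) = 0*(-5) = 0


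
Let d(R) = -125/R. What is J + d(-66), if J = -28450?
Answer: -1877575/66 ≈ -28448.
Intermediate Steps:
J + d(-66) = -28450 - 125/(-66) = -28450 - 125*(-1/66) = -28450 + 125/66 = -1877575/66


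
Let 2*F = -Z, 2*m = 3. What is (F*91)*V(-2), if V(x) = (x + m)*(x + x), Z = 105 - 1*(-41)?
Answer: -13286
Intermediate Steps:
m = 3/2 (m = (½)*3 = 3/2 ≈ 1.5000)
Z = 146 (Z = 105 + 41 = 146)
V(x) = 2*x*(3/2 + x) (V(x) = (x + 3/2)*(x + x) = (3/2 + x)*(2*x) = 2*x*(3/2 + x))
F = -73 (F = (-1*146)/2 = (½)*(-146) = -73)
(F*91)*V(-2) = (-73*91)*(-2*(3 + 2*(-2))) = -(-13286)*(3 - 4) = -(-13286)*(-1) = -6643*2 = -13286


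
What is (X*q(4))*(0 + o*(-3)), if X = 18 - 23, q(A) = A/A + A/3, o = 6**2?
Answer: 1260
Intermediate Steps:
o = 36
q(A) = 1 + A/3 (q(A) = 1 + A*(1/3) = 1 + A/3)
X = -5
(X*q(4))*(0 + o*(-3)) = (-5*(1 + (1/3)*4))*(0 + 36*(-3)) = (-5*(1 + 4/3))*(0 - 108) = -5*7/3*(-108) = -35/3*(-108) = 1260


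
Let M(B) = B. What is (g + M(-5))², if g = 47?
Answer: 1764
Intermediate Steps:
(g + M(-5))² = (47 - 5)² = 42² = 1764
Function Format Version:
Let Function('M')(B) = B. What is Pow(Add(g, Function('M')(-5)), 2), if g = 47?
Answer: 1764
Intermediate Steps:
Pow(Add(g, Function('M')(-5)), 2) = Pow(Add(47, -5), 2) = Pow(42, 2) = 1764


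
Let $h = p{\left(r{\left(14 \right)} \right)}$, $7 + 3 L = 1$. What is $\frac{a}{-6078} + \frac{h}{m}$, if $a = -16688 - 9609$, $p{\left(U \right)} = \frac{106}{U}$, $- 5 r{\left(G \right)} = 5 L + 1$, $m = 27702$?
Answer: $\frac{1093256131}{252559134} \approx 4.3287$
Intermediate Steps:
$L = -2$ ($L = - \frac{7}{3} + \frac{1}{3} \cdot 1 = - \frac{7}{3} + \frac{1}{3} = -2$)
$r{\left(G \right)} = \frac{9}{5}$ ($r{\left(G \right)} = - \frac{5 \left(-2\right) + 1}{5} = - \frac{-10 + 1}{5} = \left(- \frac{1}{5}\right) \left(-9\right) = \frac{9}{5}$)
$h = \frac{530}{9}$ ($h = \frac{106}{\frac{9}{5}} = 106 \cdot \frac{5}{9} = \frac{530}{9} \approx 58.889$)
$a = -26297$
$\frac{a}{-6078} + \frac{h}{m} = - \frac{26297}{-6078} + \frac{530}{9 \cdot 27702} = \left(-26297\right) \left(- \frac{1}{6078}\right) + \frac{530}{9} \cdot \frac{1}{27702} = \frac{26297}{6078} + \frac{265}{124659} = \frac{1093256131}{252559134}$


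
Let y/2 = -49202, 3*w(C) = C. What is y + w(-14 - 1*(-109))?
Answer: -295117/3 ≈ -98372.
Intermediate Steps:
w(C) = C/3
y = -98404 (y = 2*(-49202) = -98404)
y + w(-14 - 1*(-109)) = -98404 + (-14 - 1*(-109))/3 = -98404 + (-14 + 109)/3 = -98404 + (⅓)*95 = -98404 + 95/3 = -295117/3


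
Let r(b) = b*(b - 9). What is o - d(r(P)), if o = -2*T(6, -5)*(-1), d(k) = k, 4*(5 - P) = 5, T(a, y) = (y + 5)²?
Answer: 315/16 ≈ 19.688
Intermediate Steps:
T(a, y) = (5 + y)²
P = 15/4 (P = 5 - ¼*5 = 5 - 5/4 = 15/4 ≈ 3.7500)
r(b) = b*(-9 + b)
o = 0 (o = -2*(5 - 5)²*(-1) = -2*0²*(-1) = -2*0*(-1) = 0*(-1) = 0)
o - d(r(P)) = 0 - 15*(-9 + 15/4)/4 = 0 - 15*(-21)/(4*4) = 0 - 1*(-315/16) = 0 + 315/16 = 315/16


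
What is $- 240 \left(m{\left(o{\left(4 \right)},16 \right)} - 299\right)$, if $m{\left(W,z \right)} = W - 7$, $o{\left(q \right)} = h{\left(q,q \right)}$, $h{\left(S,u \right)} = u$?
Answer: $72480$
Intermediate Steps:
$o{\left(q \right)} = q$
$m{\left(W,z \right)} = -7 + W$ ($m{\left(W,z \right)} = W - 7 = -7 + W$)
$- 240 \left(m{\left(o{\left(4 \right)},16 \right)} - 299\right) = - 240 \left(\left(-7 + 4\right) - 299\right) = - 240 \left(-3 - 299\right) = \left(-240\right) \left(-302\right) = 72480$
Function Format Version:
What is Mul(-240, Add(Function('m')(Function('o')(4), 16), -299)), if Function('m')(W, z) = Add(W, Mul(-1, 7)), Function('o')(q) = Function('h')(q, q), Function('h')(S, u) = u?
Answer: 72480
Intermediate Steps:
Function('o')(q) = q
Function('m')(W, z) = Add(-7, W) (Function('m')(W, z) = Add(W, -7) = Add(-7, W))
Mul(-240, Add(Function('m')(Function('o')(4), 16), -299)) = Mul(-240, Add(Add(-7, 4), -299)) = Mul(-240, Add(-3, -299)) = Mul(-240, -302) = 72480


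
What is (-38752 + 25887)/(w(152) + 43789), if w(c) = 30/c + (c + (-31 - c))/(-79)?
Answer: -77241460/262912697 ≈ -0.29379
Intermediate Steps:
w(c) = 31/79 + 30/c (w(c) = 30/c - 31*(-1/79) = 30/c + 31/79 = 31/79 + 30/c)
(-38752 + 25887)/(w(152) + 43789) = (-38752 + 25887)/((31/79 + 30/152) + 43789) = -12865/((31/79 + 30*(1/152)) + 43789) = -12865/((31/79 + 15/76) + 43789) = -12865/(3541/6004 + 43789) = -12865/262912697/6004 = -12865*6004/262912697 = -77241460/262912697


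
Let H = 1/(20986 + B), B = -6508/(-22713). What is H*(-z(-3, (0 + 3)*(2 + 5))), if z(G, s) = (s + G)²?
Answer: -3679506/238330763 ≈ -0.015439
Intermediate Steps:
B = 6508/22713 (B = -6508*(-1/22713) = 6508/22713 ≈ 0.28653)
z(G, s) = (G + s)²
H = 22713/476661526 (H = 1/(20986 + 6508/22713) = 1/(476661526/22713) = 22713/476661526 ≈ 4.7650e-5)
H*(-z(-3, (0 + 3)*(2 + 5))) = 22713*(-(-3 + (0 + 3)*(2 + 5))²)/476661526 = 22713*(-(-3 + 3*7)²)/476661526 = 22713*(-(-3 + 21)²)/476661526 = 22713*(-1*18²)/476661526 = 22713*(-1*324)/476661526 = (22713/476661526)*(-324) = -3679506/238330763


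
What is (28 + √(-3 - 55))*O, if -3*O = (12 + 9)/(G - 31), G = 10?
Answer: 28/3 + I*√58/3 ≈ 9.3333 + 2.5386*I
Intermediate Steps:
O = ⅓ (O = -(12 + 9)/(3*(10 - 31)) = -7/(-21) = -7*(-1)/21 = -⅓*(-1) = ⅓ ≈ 0.33333)
(28 + √(-3 - 55))*O = (28 + √(-3 - 55))*(⅓) = (28 + √(-58))*(⅓) = (28 + I*√58)*(⅓) = 28/3 + I*√58/3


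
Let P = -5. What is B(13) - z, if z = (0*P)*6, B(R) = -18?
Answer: -18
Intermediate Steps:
z = 0 (z = (0*(-5))*6 = 0*6 = 0)
B(13) - z = -18 - 1*0 = -18 + 0 = -18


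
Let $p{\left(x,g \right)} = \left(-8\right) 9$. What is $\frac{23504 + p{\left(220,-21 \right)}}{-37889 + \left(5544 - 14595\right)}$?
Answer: $- \frac{5858}{11735} \approx -0.49919$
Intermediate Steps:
$p{\left(x,g \right)} = -72$
$\frac{23504 + p{\left(220,-21 \right)}}{-37889 + \left(5544 - 14595\right)} = \frac{23504 - 72}{-37889 + \left(5544 - 14595\right)} = \frac{23432}{-37889 + \left(5544 - 14595\right)} = \frac{23432}{-37889 - 9051} = \frac{23432}{-46940} = 23432 \left(- \frac{1}{46940}\right) = - \frac{5858}{11735}$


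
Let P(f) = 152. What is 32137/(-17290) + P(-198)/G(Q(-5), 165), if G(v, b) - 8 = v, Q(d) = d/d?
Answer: 334121/22230 ≈ 15.030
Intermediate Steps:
Q(d) = 1
G(v, b) = 8 + v
32137/(-17290) + P(-198)/G(Q(-5), 165) = 32137/(-17290) + 152/(8 + 1) = 32137*(-1/17290) + 152/9 = -4591/2470 + 152*(1/9) = -4591/2470 + 152/9 = 334121/22230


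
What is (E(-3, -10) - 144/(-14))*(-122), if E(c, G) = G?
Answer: -244/7 ≈ -34.857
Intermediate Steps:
(E(-3, -10) - 144/(-14))*(-122) = (-10 - 144/(-14))*(-122) = (-10 - 144*(-1/14))*(-122) = (-10 + 72/7)*(-122) = (2/7)*(-122) = -244/7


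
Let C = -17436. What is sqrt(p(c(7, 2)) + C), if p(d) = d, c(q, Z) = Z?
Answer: I*sqrt(17434) ≈ 132.04*I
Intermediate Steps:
sqrt(p(c(7, 2)) + C) = sqrt(2 - 17436) = sqrt(-17434) = I*sqrt(17434)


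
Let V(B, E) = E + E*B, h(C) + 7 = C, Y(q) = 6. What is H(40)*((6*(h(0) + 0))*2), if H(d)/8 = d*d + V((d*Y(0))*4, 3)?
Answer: -3012576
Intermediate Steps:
h(C) = -7 + C
V(B, E) = E + B*E
H(d) = 24 + 8*d² + 576*d (H(d) = 8*(d*d + 3*(1 + (d*6)*4)) = 8*(d² + 3*(1 + (6*d)*4)) = 8*(d² + 3*(1 + 24*d)) = 8*(d² + (3 + 72*d)) = 8*(3 + d² + 72*d) = 24 + 8*d² + 576*d)
H(40)*((6*(h(0) + 0))*2) = (24 + 8*40² + 576*40)*((6*((-7 + 0) + 0))*2) = (24 + 8*1600 + 23040)*((6*(-7 + 0))*2) = (24 + 12800 + 23040)*((6*(-7))*2) = 35864*(-42*2) = 35864*(-84) = -3012576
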